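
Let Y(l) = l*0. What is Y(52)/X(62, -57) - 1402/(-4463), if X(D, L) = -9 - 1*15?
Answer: 1402/4463 ≈ 0.31414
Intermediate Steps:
X(D, L) = -24 (X(D, L) = -9 - 15 = -24)
Y(l) = 0
Y(52)/X(62, -57) - 1402/(-4463) = 0/(-24) - 1402/(-4463) = 0*(-1/24) - 1402*(-1/4463) = 0 + 1402/4463 = 1402/4463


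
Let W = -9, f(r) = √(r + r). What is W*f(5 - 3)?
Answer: -18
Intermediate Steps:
f(r) = √2*√r (f(r) = √(2*r) = √2*√r)
W*f(5 - 3) = -9*√2*√(5 - 3) = -9*√2*√2 = -9*2 = -18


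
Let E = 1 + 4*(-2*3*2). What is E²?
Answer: 2209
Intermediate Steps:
E = -47 (E = 1 + 4*(-6*2) = 1 + 4*(-12) = 1 - 48 = -47)
E² = (-47)² = 2209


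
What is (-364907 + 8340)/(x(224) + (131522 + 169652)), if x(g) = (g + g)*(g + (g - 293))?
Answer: -356567/370614 ≈ -0.96210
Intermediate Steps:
x(g) = 2*g*(-293 + 2*g) (x(g) = (2*g)*(g + (-293 + g)) = (2*g)*(-293 + 2*g) = 2*g*(-293 + 2*g))
(-364907 + 8340)/(x(224) + (131522 + 169652)) = (-364907 + 8340)/(2*224*(-293 + 2*224) + (131522 + 169652)) = -356567/(2*224*(-293 + 448) + 301174) = -356567/(2*224*155 + 301174) = -356567/(69440 + 301174) = -356567/370614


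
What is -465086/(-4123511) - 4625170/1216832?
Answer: -9253003922159/2508810068576 ≈ -3.6882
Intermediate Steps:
-465086/(-4123511) - 4625170/1216832 = -465086*(-1/4123511) - 4625170*1/1216832 = 465086/4123511 - 2312585/608416 = -9253003922159/2508810068576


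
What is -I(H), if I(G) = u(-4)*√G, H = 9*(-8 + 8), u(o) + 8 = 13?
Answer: 0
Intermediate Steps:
u(o) = 5 (u(o) = -8 + 13 = 5)
H = 0 (H = 9*0 = 0)
I(G) = 5*√G
-I(H) = -5*√0 = -5*0 = -1*0 = 0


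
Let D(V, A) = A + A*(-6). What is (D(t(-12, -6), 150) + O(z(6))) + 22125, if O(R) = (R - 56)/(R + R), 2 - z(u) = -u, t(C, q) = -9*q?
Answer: 21372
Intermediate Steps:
z(u) = 2 + u (z(u) = 2 - (-1)*u*1 = 2 - (-1)*u = 2 + u)
D(V, A) = -5*A (D(V, A) = A - 6*A = -5*A)
O(R) = (-56 + R)/(2*R) (O(R) = (-56 + R)/((2*R)) = (-56 + R)*(1/(2*R)) = (-56 + R)/(2*R))
(D(t(-12, -6), 150) + O(z(6))) + 22125 = (-5*150 + (-56 + (2 + 6))/(2*(2 + 6))) + 22125 = (-750 + (1/2)*(-56 + 8)/8) + 22125 = (-750 + (1/2)*(1/8)*(-48)) + 22125 = (-750 - 3) + 22125 = -753 + 22125 = 21372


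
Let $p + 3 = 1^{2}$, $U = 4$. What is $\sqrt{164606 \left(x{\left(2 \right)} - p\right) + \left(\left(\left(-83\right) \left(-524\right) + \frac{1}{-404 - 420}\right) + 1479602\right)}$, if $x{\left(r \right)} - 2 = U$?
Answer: $\frac{\sqrt{482063114642}}{412} \approx 1685.2$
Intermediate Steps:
$x{\left(r \right)} = 6$ ($x{\left(r \right)} = 2 + 4 = 6$)
$p = -2$ ($p = -3 + 1^{2} = -3 + 1 = -2$)
$\sqrt{164606 \left(x{\left(2 \right)} - p\right) + \left(\left(\left(-83\right) \left(-524\right) + \frac{1}{-404 - 420}\right) + 1479602\right)} = \sqrt{164606 \left(6 - -2\right) + \left(\left(\left(-83\right) \left(-524\right) + \frac{1}{-404 - 420}\right) + 1479602\right)} = \sqrt{164606 \left(6 + 2\right) + \left(\left(43492 + \frac{1}{-824}\right) + 1479602\right)} = \sqrt{164606 \cdot 8 + \left(\left(43492 - \frac{1}{824}\right) + 1479602\right)} = \sqrt{1316848 + \left(\frac{35837407}{824} + 1479602\right)} = \sqrt{1316848 + \frac{1255029455}{824}} = \sqrt{\frac{2340112207}{824}} = \frac{\sqrt{482063114642}}{412}$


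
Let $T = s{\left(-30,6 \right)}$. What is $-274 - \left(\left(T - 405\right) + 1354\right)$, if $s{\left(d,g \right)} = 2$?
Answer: $-1225$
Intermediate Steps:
$T = 2$
$-274 - \left(\left(T - 405\right) + 1354\right) = -274 - \left(\left(2 - 405\right) + 1354\right) = -274 - \left(-403 + 1354\right) = -274 - 951 = -1225$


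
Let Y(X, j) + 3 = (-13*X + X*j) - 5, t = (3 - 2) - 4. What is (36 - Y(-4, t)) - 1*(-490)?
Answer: 470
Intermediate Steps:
t = -3 (t = 1 - 4 = -3)
Y(X, j) = -8 - 13*X + X*j (Y(X, j) = -3 + ((-13*X + X*j) - 5) = -3 + (-5 - 13*X + X*j) = -8 - 13*X + X*j)
(36 - Y(-4, t)) - 1*(-490) = (36 - (-8 - 13*(-4) - 4*(-3))) - 1*(-490) = (36 - (-8 + 52 + 12)) + 490 = (36 - 1*56) + 490 = (36 - 56) + 490 = -20 + 490 = 470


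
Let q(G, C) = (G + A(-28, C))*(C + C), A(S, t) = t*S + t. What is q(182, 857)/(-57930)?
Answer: 19674149/28965 ≈ 679.24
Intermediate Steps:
A(S, t) = t + S*t (A(S, t) = S*t + t = t + S*t)
q(G, C) = 2*C*(G - 27*C) (q(G, C) = (G + C*(1 - 28))*(C + C) = (G + C*(-27))*(2*C) = (G - 27*C)*(2*C) = 2*C*(G - 27*C))
q(182, 857)/(-57930) = (2*857*(182 - 27*857))/(-57930) = (2*857*(182 - 23139))*(-1/57930) = (2*857*(-22957))*(-1/57930) = -39348298*(-1/57930) = 19674149/28965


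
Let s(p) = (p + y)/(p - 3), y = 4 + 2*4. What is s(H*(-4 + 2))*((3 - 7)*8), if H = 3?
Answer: 64/3 ≈ 21.333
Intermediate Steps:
y = 12 (y = 4 + 8 = 12)
s(p) = (12 + p)/(-3 + p) (s(p) = (p + 12)/(p - 3) = (12 + p)/(-3 + p))
s(H*(-4 + 2))*((3 - 7)*8) = ((12 + 3*(-4 + 2))/(-3 + 3*(-4 + 2)))*((3 - 7)*8) = ((12 + 3*(-2))/(-3 + 3*(-2)))*(-4*8) = ((12 - 6)/(-3 - 6))*(-32) = (6/(-9))*(-32) = -⅑*6*(-32) = -⅔*(-32) = 64/3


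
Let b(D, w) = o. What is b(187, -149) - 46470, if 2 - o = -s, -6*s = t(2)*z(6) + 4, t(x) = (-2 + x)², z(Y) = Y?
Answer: -139406/3 ≈ -46469.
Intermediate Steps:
s = -⅔ (s = -((-2 + 2)²*6 + 4)/6 = -(0²*6 + 4)/6 = -(0*6 + 4)/6 = -(0 + 4)/6 = -⅙*4 = -⅔ ≈ -0.66667)
o = 4/3 (o = 2 - (-1)*(-2)/3 = 2 - 1*⅔ = 2 - ⅔ = 4/3 ≈ 1.3333)
b(D, w) = 4/3
b(187, -149) - 46470 = 4/3 - 46470 = -139406/3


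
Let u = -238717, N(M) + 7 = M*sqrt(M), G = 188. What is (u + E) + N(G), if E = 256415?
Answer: 17691 + 376*sqrt(47) ≈ 20269.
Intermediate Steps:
N(M) = -7 + M**(3/2) (N(M) = -7 + M*sqrt(M) = -7 + M**(3/2))
(u + E) + N(G) = (-238717 + 256415) + (-7 + 188**(3/2)) = 17698 + (-7 + 376*sqrt(47)) = 17691 + 376*sqrt(47)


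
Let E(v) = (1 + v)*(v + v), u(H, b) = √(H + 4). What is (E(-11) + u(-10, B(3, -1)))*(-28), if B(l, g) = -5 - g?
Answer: -6160 - 28*I*√6 ≈ -6160.0 - 68.586*I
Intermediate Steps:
u(H, b) = √(4 + H)
E(v) = 2*v*(1 + v) (E(v) = (1 + v)*(2*v) = 2*v*(1 + v))
(E(-11) + u(-10, B(3, -1)))*(-28) = (2*(-11)*(1 - 11) + √(4 - 10))*(-28) = (2*(-11)*(-10) + √(-6))*(-28) = (220 + I*√6)*(-28) = -6160 - 28*I*√6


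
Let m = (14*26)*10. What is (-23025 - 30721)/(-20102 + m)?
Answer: 26873/8231 ≈ 3.2649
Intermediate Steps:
m = 3640 (m = 364*10 = 3640)
(-23025 - 30721)/(-20102 + m) = (-23025 - 30721)/(-20102 + 3640) = -53746/(-16462) = -53746*(-1/16462) = 26873/8231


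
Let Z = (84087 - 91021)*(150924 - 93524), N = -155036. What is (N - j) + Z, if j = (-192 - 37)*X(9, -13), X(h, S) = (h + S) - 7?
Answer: -398169155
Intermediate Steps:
X(h, S) = -7 + S + h (X(h, S) = (S + h) - 7 = -7 + S + h)
Z = -398011600 (Z = -6934*57400 = -398011600)
j = 2519 (j = (-192 - 37)*(-7 - 13 + 9) = -229*(-11) = 2519)
(N - j) + Z = (-155036 - 1*2519) - 398011600 = (-155036 - 2519) - 398011600 = -157555 - 398011600 = -398169155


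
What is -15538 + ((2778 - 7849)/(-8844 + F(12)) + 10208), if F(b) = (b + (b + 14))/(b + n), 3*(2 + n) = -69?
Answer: -612937377/115010 ≈ -5329.4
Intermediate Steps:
n = -25 (n = -2 + (⅓)*(-69) = -2 - 23 = -25)
F(b) = (14 + 2*b)/(-25 + b) (F(b) = (b + (b + 14))/(b - 25) = (b + (14 + b))/(-25 + b) = (14 + 2*b)/(-25 + b))
-15538 + ((2778 - 7849)/(-8844 + F(12)) + 10208) = -15538 + ((2778 - 7849)/(-8844 + 2*(7 + 12)/(-25 + 12)) + 10208) = -15538 + (-5071/(-8844 + 2*19/(-13)) + 10208) = -15538 + (-5071/(-8844 + 2*(-1/13)*19) + 10208) = -15538 + (-5071/(-8844 - 38/13) + 10208) = -15538 + (-5071/(-115010/13) + 10208) = -15538 + (-5071*(-13/115010) + 10208) = -15538 + (65923/115010 + 10208) = -15538 + 1174088003/115010 = -612937377/115010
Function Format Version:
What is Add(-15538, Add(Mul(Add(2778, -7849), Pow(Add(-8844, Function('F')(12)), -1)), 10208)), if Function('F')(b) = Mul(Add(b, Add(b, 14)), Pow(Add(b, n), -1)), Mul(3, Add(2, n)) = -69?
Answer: Rational(-612937377, 115010) ≈ -5329.4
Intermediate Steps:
n = -25 (n = Add(-2, Mul(Rational(1, 3), -69)) = Add(-2, -23) = -25)
Function('F')(b) = Mul(Pow(Add(-25, b), -1), Add(14, Mul(2, b))) (Function('F')(b) = Mul(Add(b, Add(b, 14)), Pow(Add(b, -25), -1)) = Mul(Add(b, Add(14, b)), Pow(Add(-25, b), -1)) = Mul(Add(14, Mul(2, b)), Pow(Add(-25, b), -1)) = Mul(Pow(Add(-25, b), -1), Add(14, Mul(2, b))))
Add(-15538, Add(Mul(Add(2778, -7849), Pow(Add(-8844, Function('F')(12)), -1)), 10208)) = Add(-15538, Add(Mul(Add(2778, -7849), Pow(Add(-8844, Mul(2, Pow(Add(-25, 12), -1), Add(7, 12))), -1)), 10208)) = Add(-15538, Add(Mul(-5071, Pow(Add(-8844, Mul(2, Pow(-13, -1), 19)), -1)), 10208)) = Add(-15538, Add(Mul(-5071, Pow(Add(-8844, Mul(2, Rational(-1, 13), 19)), -1)), 10208)) = Add(-15538, Add(Mul(-5071, Pow(Add(-8844, Rational(-38, 13)), -1)), 10208)) = Add(-15538, Add(Mul(-5071, Pow(Rational(-115010, 13), -1)), 10208)) = Add(-15538, Add(Mul(-5071, Rational(-13, 115010)), 10208)) = Add(-15538, Add(Rational(65923, 115010), 10208)) = Add(-15538, Rational(1174088003, 115010)) = Rational(-612937377, 115010)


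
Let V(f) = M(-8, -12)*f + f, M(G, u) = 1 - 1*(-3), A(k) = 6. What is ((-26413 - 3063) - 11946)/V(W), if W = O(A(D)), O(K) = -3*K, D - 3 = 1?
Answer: 20711/45 ≈ 460.24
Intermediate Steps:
D = 4 (D = 3 + 1 = 4)
M(G, u) = 4 (M(G, u) = 1 + 3 = 4)
W = -18 (W = -3*6 = -18)
V(f) = 5*f (V(f) = 4*f + f = 5*f)
((-26413 - 3063) - 11946)/V(W) = ((-26413 - 3063) - 11946)/((5*(-18))) = (-29476 - 11946)/(-90) = -41422*(-1/90) = 20711/45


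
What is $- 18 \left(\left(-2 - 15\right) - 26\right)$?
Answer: $774$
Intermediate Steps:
$- 18 \left(\left(-2 - 15\right) - 26\right) = - 18 \left(-17 - 26\right) = \left(-18\right) \left(-43\right) = 774$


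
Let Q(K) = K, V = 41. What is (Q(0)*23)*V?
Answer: 0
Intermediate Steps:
(Q(0)*23)*V = (0*23)*41 = 0*41 = 0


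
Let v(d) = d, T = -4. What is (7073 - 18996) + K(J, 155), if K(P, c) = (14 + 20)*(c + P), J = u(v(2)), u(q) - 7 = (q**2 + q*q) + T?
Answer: -6279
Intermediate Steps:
u(q) = 3 + 2*q**2 (u(q) = 7 + ((q**2 + q*q) - 4) = 7 + ((q**2 + q**2) - 4) = 7 + (2*q**2 - 4) = 7 + (-4 + 2*q**2) = 3 + 2*q**2)
J = 11 (J = 3 + 2*2**2 = 3 + 2*4 = 3 + 8 = 11)
K(P, c) = 34*P + 34*c (K(P, c) = 34*(P + c) = 34*P + 34*c)
(7073 - 18996) + K(J, 155) = (7073 - 18996) + (34*11 + 34*155) = -11923 + (374 + 5270) = -11923 + 5644 = -6279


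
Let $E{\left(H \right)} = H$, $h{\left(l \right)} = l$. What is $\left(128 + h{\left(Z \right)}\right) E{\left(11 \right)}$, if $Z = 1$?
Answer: $1419$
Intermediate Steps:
$\left(128 + h{\left(Z \right)}\right) E{\left(11 \right)} = \left(128 + 1\right) 11 = 129 \cdot 11 = 1419$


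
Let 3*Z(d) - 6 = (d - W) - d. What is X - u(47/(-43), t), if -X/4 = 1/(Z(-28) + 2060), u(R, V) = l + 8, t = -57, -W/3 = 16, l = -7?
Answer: -1041/1039 ≈ -1.0019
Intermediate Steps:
W = -48 (W = -3*16 = -48)
u(R, V) = 1 (u(R, V) = -7 + 8 = 1)
Z(d) = 18 (Z(d) = 2 + ((d - 1*(-48)) - d)/3 = 2 + ((d + 48) - d)/3 = 2 + ((48 + d) - d)/3 = 2 + (1/3)*48 = 2 + 16 = 18)
X = -2/1039 (X = -4/(18 + 2060) = -4/2078 = -4*1/2078 = -2/1039 ≈ -0.0019249)
X - u(47/(-43), t) = -2/1039 - 1*1 = -2/1039 - 1 = -1041/1039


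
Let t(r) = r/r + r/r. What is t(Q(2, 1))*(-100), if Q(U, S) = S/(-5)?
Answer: -200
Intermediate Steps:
Q(U, S) = -S/5 (Q(U, S) = S*(-⅕) = -S/5)
t(r) = 2 (t(r) = 1 + 1 = 2)
t(Q(2, 1))*(-100) = 2*(-100) = -200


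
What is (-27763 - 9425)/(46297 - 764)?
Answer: -37188/45533 ≈ -0.81673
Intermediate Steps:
(-27763 - 9425)/(46297 - 764) = -37188/45533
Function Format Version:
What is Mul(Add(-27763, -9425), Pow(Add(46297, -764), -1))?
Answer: Rational(-37188, 45533) ≈ -0.81673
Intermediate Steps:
Mul(Add(-27763, -9425), Pow(Add(46297, -764), -1)) = Mul(-37188, Pow(45533, -1)) = Mul(-37188, Rational(1, 45533)) = Rational(-37188, 45533)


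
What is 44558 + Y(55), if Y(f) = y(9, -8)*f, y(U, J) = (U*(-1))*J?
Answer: 48518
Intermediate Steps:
y(U, J) = -J*U (y(U, J) = (-U)*J = -J*U)
Y(f) = 72*f (Y(f) = (-1*(-8)*9)*f = 72*f)
44558 + Y(55) = 44558 + 72*55 = 44558 + 3960 = 48518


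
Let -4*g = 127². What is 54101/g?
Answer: -216404/16129 ≈ -13.417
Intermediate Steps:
g = -16129/4 (g = -¼*127² = -¼*16129 = -16129/4 ≈ -4032.3)
54101/g = 54101/(-16129/4) = 54101*(-4/16129) = -216404/16129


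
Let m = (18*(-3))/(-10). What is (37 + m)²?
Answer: 44944/25 ≈ 1797.8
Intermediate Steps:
m = 27/5 (m = -54*(-⅒) = 27/5 ≈ 5.4000)
(37 + m)² = (37 + 27/5)² = (212/5)² = 44944/25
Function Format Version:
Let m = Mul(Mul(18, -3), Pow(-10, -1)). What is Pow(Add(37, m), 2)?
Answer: Rational(44944, 25) ≈ 1797.8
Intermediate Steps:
m = Rational(27, 5) (m = Mul(-54, Rational(-1, 10)) = Rational(27, 5) ≈ 5.4000)
Pow(Add(37, m), 2) = Pow(Add(37, Rational(27, 5)), 2) = Pow(Rational(212, 5), 2) = Rational(44944, 25)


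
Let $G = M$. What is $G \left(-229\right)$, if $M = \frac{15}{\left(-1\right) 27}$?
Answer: $\frac{1145}{9} \approx 127.22$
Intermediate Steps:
$M = - \frac{5}{9}$ ($M = \frac{15}{-27} = 15 \left(- \frac{1}{27}\right) = - \frac{5}{9} \approx -0.55556$)
$G = - \frac{5}{9} \approx -0.55556$
$G \left(-229\right) = \left(- \frac{5}{9}\right) \left(-229\right) = \frac{1145}{9}$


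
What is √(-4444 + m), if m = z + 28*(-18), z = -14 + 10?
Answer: 2*I*√1238 ≈ 70.37*I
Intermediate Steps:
z = -4
m = -508 (m = -4 + 28*(-18) = -4 - 504 = -508)
√(-4444 + m) = √(-4444 - 508) = √(-4952) = 2*I*√1238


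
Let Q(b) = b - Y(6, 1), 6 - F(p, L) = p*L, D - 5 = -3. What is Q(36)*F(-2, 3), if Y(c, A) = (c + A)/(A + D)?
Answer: 404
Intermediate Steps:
D = 2 (D = 5 - 3 = 2)
Y(c, A) = (A + c)/(2 + A) (Y(c, A) = (c + A)/(A + 2) = (A + c)/(2 + A))
F(p, L) = 6 - L*p (F(p, L) = 6 - p*L = 6 - L*p)
Q(b) = -7/3 + b (Q(b) = b - (1 + 6)/(2 + 1) = b - 7/3 = -7/3 + b)
Q(36)*F(-2, 3) = (-7/3 + 36)*(6 - 1*3*(-2)) = 101*(6 + 6)/3 = (101/3)*12 = 404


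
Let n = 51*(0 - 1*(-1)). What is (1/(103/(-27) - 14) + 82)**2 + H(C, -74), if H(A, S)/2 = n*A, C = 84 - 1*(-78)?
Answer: 5376551389/231361 ≈ 23239.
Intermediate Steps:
C = 162 (C = 84 + 78 = 162)
n = 51 (n = 51*(0 + 1) = 51*1 = 51)
H(A, S) = 102*A (H(A, S) = 2*(51*A) = 102*A)
(1/(103/(-27) - 14) + 82)**2 + H(C, -74) = (1/(103/(-27) - 14) + 82)**2 + 102*162 = (1/(103*(-1/27) - 14) + 82)**2 + 16524 = (1/(-103/27 - 14) + 82)**2 + 16524 = (1/(-481/27) + 82)**2 + 16524 = (-27/481 + 82)**2 + 16524 = (39415/481)**2 + 16524 = 1553542225/231361 + 16524 = 5376551389/231361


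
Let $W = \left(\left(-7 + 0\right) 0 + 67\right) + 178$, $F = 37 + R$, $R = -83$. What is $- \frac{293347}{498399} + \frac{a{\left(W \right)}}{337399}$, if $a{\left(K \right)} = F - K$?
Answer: $- \frac{99120018562}{168159324201} \approx -0.58944$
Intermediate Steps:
$F = -46$ ($F = 37 - 83 = -46$)
$W = 245$ ($W = \left(\left(-7\right) 0 + 67\right) + 178 = \left(0 + 67\right) + 178 = 67 + 178 = 245$)
$a{\left(K \right)} = -46 - K$
$- \frac{293347}{498399} + \frac{a{\left(W \right)}}{337399} = - \frac{293347}{498399} + \frac{-46 - 245}{337399} = \left(-293347\right) \frac{1}{498399} + \left(-46 - 245\right) \frac{1}{337399} = - \frac{293347}{498399} - \frac{291}{337399} = - \frac{99120018562}{168159324201}$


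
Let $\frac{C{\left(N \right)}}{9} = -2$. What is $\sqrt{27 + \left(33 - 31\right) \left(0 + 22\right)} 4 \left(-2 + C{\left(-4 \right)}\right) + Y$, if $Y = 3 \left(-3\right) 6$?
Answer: $-54 - 80 \sqrt{71} \approx -728.09$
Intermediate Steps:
$C{\left(N \right)} = -18$ ($C{\left(N \right)} = 9 \left(-2\right) = -18$)
$Y = -54$ ($Y = \left(-9\right) 6 = -54$)
$\sqrt{27 + \left(33 - 31\right) \left(0 + 22\right)} 4 \left(-2 + C{\left(-4 \right)}\right) + Y = \sqrt{27 + \left(33 - 31\right) \left(0 + 22\right)} 4 \left(-2 - 18\right) - 54 = \sqrt{27 + 2 \cdot 22} \cdot 4 \left(-20\right) - 54 = \sqrt{27 + 44} \left(-80\right) - 54 = \sqrt{71} \left(-80\right) - 54 = - 80 \sqrt{71} - 54 = -54 - 80 \sqrt{71}$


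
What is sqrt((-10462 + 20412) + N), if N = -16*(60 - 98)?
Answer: sqrt(10558) ≈ 102.75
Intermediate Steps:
N = 608 (N = -16*(-38) = 608)
sqrt((-10462 + 20412) + N) = sqrt((-10462 + 20412) + 608) = sqrt(9950 + 608) = sqrt(10558)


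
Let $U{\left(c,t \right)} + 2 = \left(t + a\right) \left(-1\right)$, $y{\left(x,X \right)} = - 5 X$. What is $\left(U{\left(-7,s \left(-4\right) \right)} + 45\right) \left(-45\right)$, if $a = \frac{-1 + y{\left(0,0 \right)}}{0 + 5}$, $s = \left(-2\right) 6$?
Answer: $216$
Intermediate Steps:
$s = -12$
$a = - \frac{1}{5}$ ($a = \frac{-1 - 0}{0 + 5} = \frac{-1 + 0}{5} = \left(-1\right) \frac{1}{5} = - \frac{1}{5} \approx -0.2$)
$U{\left(c,t \right)} = - \frac{9}{5} - t$ ($U{\left(c,t \right)} = -2 + \left(t - \frac{1}{5}\right) \left(-1\right) = -2 + \left(- \frac{1}{5} + t\right) \left(-1\right) = -2 - \left(- \frac{1}{5} + t\right) = - \frac{9}{5} - t$)
$\left(U{\left(-7,s \left(-4\right) \right)} + 45\right) \left(-45\right) = \left(\left(- \frac{9}{5} - \left(-12\right) \left(-4\right)\right) + 45\right) \left(-45\right) = \left(\left(- \frac{9}{5} - 48\right) + 45\right) \left(-45\right) = \left(- \frac{249}{5} + 45\right) \left(-45\right) = \left(- \frac{24}{5}\right) \left(-45\right) = 216$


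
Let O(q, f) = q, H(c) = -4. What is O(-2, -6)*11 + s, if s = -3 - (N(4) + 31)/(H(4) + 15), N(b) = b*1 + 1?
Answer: -311/11 ≈ -28.273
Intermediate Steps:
N(b) = 1 + b (N(b) = b + 1 = 1 + b)
s = -69/11 (s = -3 - ((1 + 4) + 31)/(-4 + 15) = -3 - (5 + 31)/11 = -3 - 36/11 = -69/11 ≈ -6.2727)
O(-2, -6)*11 + s = -2*11 - 69/11 = -22 - 69/11 = -311/11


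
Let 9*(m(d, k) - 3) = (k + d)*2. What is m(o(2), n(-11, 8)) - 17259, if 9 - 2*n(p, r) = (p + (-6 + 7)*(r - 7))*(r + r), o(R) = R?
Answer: -155131/9 ≈ -17237.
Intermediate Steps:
n(p, r) = 9/2 - r*(-7 + p + r) (n(p, r) = 9/2 - (p + (-6 + 7)*(r - 7))*(r + r)/2 = 9/2 - (p + 1*(-7 + r))*2*r/2 = 9/2 - (p + (-7 + r))*2*r/2 = 9/2 - (-7 + p + r)*2*r/2 = 9/2 - r*(-7 + p + r))
m(d, k) = 3 + 2*d/9 + 2*k/9 (m(d, k) = 3 + ((k + d)*2)/9 = 3 + ((d + k)*2)/9 = 3 + (2*d + 2*k)/9 = 3 + (2*d/9 + 2*k/9) = 3 + 2*d/9 + 2*k/9)
m(o(2), n(-11, 8)) - 17259 = (3 + (2/9)*2 + 2*(9/2 - 1*8² + 7*8 - 1*(-11)*8)/9) - 17259 = (3 + 4/9 + 2*(9/2 - 1*64 + 56 + 88)/9) - 17259 = (3 + 4/9 + 2*(9/2 - 64 + 56 + 88)/9) - 17259 = (3 + 4/9 + (2/9)*(169/2)) - 17259 = (3 + 4/9 + 169/9) - 17259 = 200/9 - 17259 = -155131/9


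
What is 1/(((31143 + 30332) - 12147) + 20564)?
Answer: 1/69892 ≈ 1.4308e-5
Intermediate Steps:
1/(((31143 + 30332) - 12147) + 20564) = 1/((61475 - 12147) + 20564) = 1/(49328 + 20564) = 1/69892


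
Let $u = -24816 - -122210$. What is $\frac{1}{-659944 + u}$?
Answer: $- \frac{1}{562550} \approx -1.7776 \cdot 10^{-6}$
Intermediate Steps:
$u = 97394$ ($u = -24816 + 122210 = 97394$)
$\frac{1}{-659944 + u} = \frac{1}{-659944 + 97394} = \frac{1}{-562550} = - \frac{1}{562550}$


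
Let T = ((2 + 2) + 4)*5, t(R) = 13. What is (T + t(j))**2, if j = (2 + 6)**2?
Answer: 2809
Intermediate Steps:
j = 64 (j = 8**2 = 64)
T = 40 (T = (4 + 4)*5 = 8*5 = 40)
(T + t(j))**2 = (40 + 13)**2 = 53**2 = 2809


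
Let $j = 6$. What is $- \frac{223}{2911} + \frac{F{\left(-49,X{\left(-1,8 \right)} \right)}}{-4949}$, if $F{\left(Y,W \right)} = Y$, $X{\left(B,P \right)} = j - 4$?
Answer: $- \frac{19612}{294011} \approx -0.066705$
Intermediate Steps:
$X{\left(B,P \right)} = 2$ ($X{\left(B,P \right)} = 6 - 4 = 2$)
$- \frac{223}{2911} + \frac{F{\left(-49,X{\left(-1,8 \right)} \right)}}{-4949} = - \frac{223}{2911} - \frac{49}{-4949} = \left(-223\right) \frac{1}{2911} - - \frac{1}{101} = - \frac{223}{2911} + \frac{1}{101} = - \frac{19612}{294011}$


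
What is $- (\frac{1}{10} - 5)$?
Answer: $\frac{49}{10} \approx 4.9$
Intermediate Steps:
$- (\frac{1}{10} - 5) = \left(-1\right) \left(- \frac{49}{10}\right) = \frac{49}{10}$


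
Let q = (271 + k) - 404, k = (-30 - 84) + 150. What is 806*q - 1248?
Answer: -79430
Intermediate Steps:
k = 36 (k = -114 + 150 = 36)
q = -97 (q = (271 + 36) - 404 = 307 - 404 = -97)
806*q - 1248 = 806*(-97) - 1248 = -78182 - 1248 = -79430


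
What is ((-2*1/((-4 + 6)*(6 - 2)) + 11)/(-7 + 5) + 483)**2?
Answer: 14600041/64 ≈ 2.2813e+5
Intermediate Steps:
((-2*1/((-4 + 6)*(6 - 2)) + 11)/(-7 + 5) + 483)**2 = ((-2/(2*4) + 11)/(-2) + 483)**2 = ((-2/8 + 11)*(-1/2) + 483)**2 = ((-2*1/8 + 11)*(-1/2) + 483)**2 = ((-1/4 + 11)*(-1/2) + 483)**2 = ((43/4)*(-1/2) + 483)**2 = (-43/8 + 483)**2 = (3821/8)**2 = 14600041/64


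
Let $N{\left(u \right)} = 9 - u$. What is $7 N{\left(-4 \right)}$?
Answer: $91$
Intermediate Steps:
$7 N{\left(-4 \right)} = 7 \left(9 - -4\right) = 7 \left(9 + 4\right) = 7 \cdot 13 = 91$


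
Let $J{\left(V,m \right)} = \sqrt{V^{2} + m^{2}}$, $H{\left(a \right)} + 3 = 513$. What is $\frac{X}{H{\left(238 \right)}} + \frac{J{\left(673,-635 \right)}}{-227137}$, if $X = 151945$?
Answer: $\frac{30389}{102} - \frac{13 \sqrt{5066}}{227137} \approx 297.93$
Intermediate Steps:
$H{\left(a \right)} = 510$ ($H{\left(a \right)} = -3 + 513 = 510$)
$\frac{X}{H{\left(238 \right)}} + \frac{J{\left(673,-635 \right)}}{-227137} = \frac{151945}{510} + \frac{\sqrt{673^{2} + \left(-635\right)^{2}}}{-227137} = 151945 \cdot \frac{1}{510} + \sqrt{452929 + 403225} \left(- \frac{1}{227137}\right) = \frac{30389}{102} + \sqrt{856154} \left(- \frac{1}{227137}\right) = \frac{30389}{102} + 13 \sqrt{5066} \left(- \frac{1}{227137}\right) = \frac{30389}{102} - \frac{13 \sqrt{5066}}{227137}$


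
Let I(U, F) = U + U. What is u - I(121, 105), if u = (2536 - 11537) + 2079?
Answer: -7164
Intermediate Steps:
I(U, F) = 2*U
u = -6922 (u = -9001 + 2079 = -6922)
u - I(121, 105) = -6922 - 2*121 = -6922 - 1*242 = -6922 - 242 = -7164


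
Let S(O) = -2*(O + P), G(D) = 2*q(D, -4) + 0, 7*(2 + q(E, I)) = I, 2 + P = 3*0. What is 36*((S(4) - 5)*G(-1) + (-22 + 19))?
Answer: 10908/7 ≈ 1558.3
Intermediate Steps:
P = -2 (P = -2 + 3*0 = -2 + 0 = -2)
q(E, I) = -2 + I/7
G(D) = -36/7 (G(D) = 2*(-2 + (⅐)*(-4)) + 0 = 2*(-2 - 4/7) + 0 = 2*(-18/7) + 0 = -36/7 + 0 = -36/7)
S(O) = 4 - 2*O (S(O) = -2*(O - 2) = -2*(-2 + O) = 4 - 2*O)
36*((S(4) - 5)*G(-1) + (-22 + 19)) = 36*(((4 - 2*4) - 5)*(-36/7) + (-22 + 19)) = 36*(((4 - 8) - 5)*(-36/7) - 3) = 36*((-4 - 5)*(-36/7) - 3) = 36*(-9*(-36/7) - 3) = 36*(324/7 - 3) = 36*(303/7) = 10908/7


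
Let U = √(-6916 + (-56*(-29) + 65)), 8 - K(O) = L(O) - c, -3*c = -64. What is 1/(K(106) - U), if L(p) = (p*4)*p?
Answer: -404232/18155992579 + 9*I*√5227/18155992579 ≈ -2.2264e-5 + 3.5838e-8*I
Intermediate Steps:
L(p) = 4*p² (L(p) = (4*p)*p = 4*p²)
c = 64/3 (c = -⅓*(-64) = 64/3 ≈ 21.333)
K(O) = 88/3 - 4*O² (K(O) = 8 - (4*O² - 1*64/3) = 8 - (4*O² - 64/3) = 8 - (-64/3 + 4*O²) = 8 + (64/3 - 4*O²) = 88/3 - 4*O²)
U = I*√5227 (U = √(-6916 + (1624 + 65)) = √(-6916 + 1689) = √(-5227) = I*√5227 ≈ 72.298*I)
1/(K(106) - U) = 1/((88/3 - 4*106²) - I*√5227) = 1/((88/3 - 4*11236) - I*√5227) = 1/((88/3 - 44944) - I*√5227) = 1/(-134744/3 - I*√5227)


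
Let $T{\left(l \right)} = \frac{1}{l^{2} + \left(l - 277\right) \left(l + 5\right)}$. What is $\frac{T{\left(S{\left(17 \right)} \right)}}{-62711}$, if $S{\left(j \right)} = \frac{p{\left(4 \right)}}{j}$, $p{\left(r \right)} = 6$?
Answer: $\frac{289}{26836357207} \approx 1.0769 \cdot 10^{-8}$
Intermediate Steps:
$S{\left(j \right)} = \frac{6}{j}$
$T{\left(l \right)} = \frac{1}{l^{2} + \left(-277 + l\right) \left(5 + l\right)}$
$\frac{T{\left(S{\left(17 \right)} \right)}}{-62711} = \frac{1}{\left(-1385 - 272 \cdot \frac{6}{17} + 2 \left(\frac{6}{17}\right)^{2}\right) \left(-62711\right)} = \frac{1}{-1385 - 272 \cdot 6 \cdot \frac{1}{17} + 2 \left(6 \cdot \frac{1}{17}\right)^{2}} \left(- \frac{1}{62711}\right) = \frac{1}{-1385 - 96 + 2 \left(\frac{6}{17}\right)^{2}} \left(- \frac{1}{62711}\right) = \frac{1}{-1385 - 96 + 2 \cdot \frac{36}{289}} \left(- \frac{1}{62711}\right) = \frac{1}{-1385 - 96 + \frac{72}{289}} \left(- \frac{1}{62711}\right) = \frac{1}{- \frac{427937}{289}} \left(- \frac{1}{62711}\right) = \left(- \frac{289}{427937}\right) \left(- \frac{1}{62711}\right) = \frac{289}{26836357207}$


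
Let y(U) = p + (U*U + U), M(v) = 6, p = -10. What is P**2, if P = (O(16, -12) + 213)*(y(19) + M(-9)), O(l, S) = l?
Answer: 7413898816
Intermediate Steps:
y(U) = -10 + U + U**2 (y(U) = -10 + (U*U + U) = -10 + (U**2 + U) = -10 + (U + U**2) = -10 + U + U**2)
P = 86104 (P = (16 + 213)*((-10 + 19 + 19**2) + 6) = 229*((-10 + 19 + 361) + 6) = 229*(370 + 6) = 229*376 = 86104)
P**2 = 86104**2 = 7413898816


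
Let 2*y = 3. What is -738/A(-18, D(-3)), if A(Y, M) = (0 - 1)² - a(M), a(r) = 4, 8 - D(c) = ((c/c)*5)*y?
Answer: 246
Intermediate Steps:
y = 3/2 (y = (½)*3 = 3/2 ≈ 1.5000)
D(c) = ½ (D(c) = 8 - (c/c)*5*3/2 = 8 - 1*5*3/2 = 8 - 5*3/2 = 8 - 1*15/2 = 8 - 15/2 = ½)
A(Y, M) = -3 (A(Y, M) = (0 - 1)² - 1*4 = (-1)² - 4 = 1 - 4 = -3)
-738/A(-18, D(-3)) = -738/(-3) = -738*(-⅓) = 246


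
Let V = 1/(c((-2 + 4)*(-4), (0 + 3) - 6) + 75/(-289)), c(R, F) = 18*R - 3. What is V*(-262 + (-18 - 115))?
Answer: 114155/42558 ≈ 2.6823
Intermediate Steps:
c(R, F) = -3 + 18*R
V = -289/42558 (V = 1/((-3 + 18*((-2 + 4)*(-4))) + 75/(-289)) = 1/((-3 + 18*(2*(-4))) + 75*(-1/289)) = 1/((-3 + 18*(-8)) - 75/289) = 1/((-3 - 144) - 75/289) = 1/(-147 - 75/289) = 1/(-42558/289) = -289/42558 ≈ -0.0067907)
V*(-262 + (-18 - 115)) = -289*(-262 + (-18 - 115))/42558 = -289*(-262 - 133)/42558 = -289/42558*(-395) = 114155/42558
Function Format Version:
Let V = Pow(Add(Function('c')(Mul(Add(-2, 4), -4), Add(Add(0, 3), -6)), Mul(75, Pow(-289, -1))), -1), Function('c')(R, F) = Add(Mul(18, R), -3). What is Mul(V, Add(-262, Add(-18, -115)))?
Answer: Rational(114155, 42558) ≈ 2.6823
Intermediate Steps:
Function('c')(R, F) = Add(-3, Mul(18, R))
V = Rational(-289, 42558) (V = Pow(Add(Add(-3, Mul(18, Mul(Add(-2, 4), -4))), Mul(75, Pow(-289, -1))), -1) = Pow(Add(Add(-3, Mul(18, Mul(2, -4))), Mul(75, Rational(-1, 289))), -1) = Pow(Add(Add(-3, Mul(18, -8)), Rational(-75, 289)), -1) = Pow(Add(Add(-3, -144), Rational(-75, 289)), -1) = Pow(Add(-147, Rational(-75, 289)), -1) = Pow(Rational(-42558, 289), -1) = Rational(-289, 42558) ≈ -0.0067907)
Mul(V, Add(-262, Add(-18, -115))) = Mul(Rational(-289, 42558), Add(-262, Add(-18, -115))) = Mul(Rational(-289, 42558), Add(-262, -133)) = Mul(Rational(-289, 42558), -395) = Rational(114155, 42558)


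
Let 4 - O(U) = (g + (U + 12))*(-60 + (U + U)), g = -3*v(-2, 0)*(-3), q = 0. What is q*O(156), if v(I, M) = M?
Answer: 0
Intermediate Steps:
g = 0 (g = -3*0*(-3) = 0*(-3) = 0)
O(U) = 4 - (-60 + 2*U)*(12 + U) (O(U) = 4 - (0 + (U + 12))*(-60 + (U + U)) = 4 - (0 + (12 + U))*(-60 + 2*U) = 4 - (12 + U)*(-60 + 2*U) = 4 - (-60 + 2*U)*(12 + U))
q*O(156) = 0*(724 - 2*156² + 36*156) = 0*(724 - 2*24336 + 5616) = 0*(724 - 48672 + 5616) = 0*(-42332) = 0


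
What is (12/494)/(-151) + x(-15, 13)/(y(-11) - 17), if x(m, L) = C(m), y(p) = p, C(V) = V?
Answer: 559287/1044316 ≈ 0.53555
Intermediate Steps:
x(m, L) = m
(12/494)/(-151) + x(-15, 13)/(y(-11) - 17) = (12/494)/(-151) - 15/(-11 - 17) = (12*(1/494))*(-1/151) - 15/(-28) = (6/247)*(-1/151) - 15*(-1/28) = -6/37297 + 15/28 = 559287/1044316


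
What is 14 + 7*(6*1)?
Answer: 56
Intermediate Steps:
14 + 7*(6*1) = 14 + 7*6 = 14 + 42 = 56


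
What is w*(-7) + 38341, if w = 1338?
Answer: 28975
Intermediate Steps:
w*(-7) + 38341 = 1338*(-7) + 38341 = -9366 + 38341 = 28975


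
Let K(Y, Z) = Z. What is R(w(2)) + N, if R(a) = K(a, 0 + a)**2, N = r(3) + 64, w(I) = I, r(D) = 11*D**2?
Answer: 167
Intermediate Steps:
N = 163 (N = 11*3**2 + 64 = 11*9 + 64 = 99 + 64 = 163)
R(a) = a**2 (R(a) = (0 + a)**2 = a**2)
R(w(2)) + N = 2**2 + 163 = 4 + 163 = 167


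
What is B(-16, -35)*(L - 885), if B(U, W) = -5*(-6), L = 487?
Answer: -11940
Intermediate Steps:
B(U, W) = 30
B(-16, -35)*(L - 885) = 30*(487 - 885) = 30*(-398) = -11940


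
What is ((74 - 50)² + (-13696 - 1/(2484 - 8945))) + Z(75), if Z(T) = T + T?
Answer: -83799169/6461 ≈ -12970.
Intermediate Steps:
Z(T) = 2*T
((74 - 50)² + (-13696 - 1/(2484 - 8945))) + Z(75) = ((74 - 50)² + (-13696 - 1/(2484 - 8945))) + 2*75 = (24² + (-13696 - 1/(-6461))) + 150 = (576 + (-13696 - 1*(-1/6461))) + 150 = (576 + (-13696 + 1/6461)) + 150 = (576 - 88489855/6461) + 150 = -84768319/6461 + 150 = -83799169/6461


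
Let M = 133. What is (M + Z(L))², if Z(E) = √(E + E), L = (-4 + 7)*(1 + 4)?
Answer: (133 + √30)² ≈ 19176.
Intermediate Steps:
L = 15 (L = 3*5 = 15)
Z(E) = √2*√E (Z(E) = √(2*E) = √2*√E)
(M + Z(L))² = (133 + √2*√15)² = (133 + √30)²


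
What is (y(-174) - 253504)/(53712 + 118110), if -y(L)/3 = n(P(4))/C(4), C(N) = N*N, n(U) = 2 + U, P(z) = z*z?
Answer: -2028059/1374576 ≈ -1.4754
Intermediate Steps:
P(z) = z²
C(N) = N²
y(L) = -27/8 (y(L) = -3*(2 + 4²)/(4²) = -3*(2 + 16)/16 = -54/16 = -3*9/8 = -27/8)
(y(-174) - 253504)/(53712 + 118110) = (-27/8 - 253504)/(53712 + 118110) = -2028059/8/171822 = -2028059/8*1/171822 = -2028059/1374576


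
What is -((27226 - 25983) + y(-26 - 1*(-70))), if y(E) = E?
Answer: -1287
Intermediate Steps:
-((27226 - 25983) + y(-26 - 1*(-70))) = -((27226 - 25983) + (-26 - 1*(-70))) = -(1243 + (-26 + 70)) = -(1243 + 44) = -1*1287 = -1287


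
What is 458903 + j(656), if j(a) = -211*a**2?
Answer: -90341993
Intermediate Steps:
458903 + j(656) = 458903 - 211*656**2 = 458903 - 211*430336 = 458903 - 90800896 = -90341993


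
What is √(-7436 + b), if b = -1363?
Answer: I*√8799 ≈ 93.803*I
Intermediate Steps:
√(-7436 + b) = √(-7436 - 1363) = √(-8799) = I*√8799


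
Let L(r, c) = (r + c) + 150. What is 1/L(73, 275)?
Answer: 1/498 ≈ 0.0020080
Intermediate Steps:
L(r, c) = 150 + c + r (L(r, c) = (c + r) + 150 = 150 + c + r)
1/L(73, 275) = 1/(150 + 275 + 73) = 1/498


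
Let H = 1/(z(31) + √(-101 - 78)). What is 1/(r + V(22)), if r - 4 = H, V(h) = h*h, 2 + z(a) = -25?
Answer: 443077/216208401 + I*√179/216208401 ≈ 0.0020493 + 6.1881e-8*I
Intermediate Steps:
z(a) = -27 (z(a) = -2 - 25 = -27)
V(h) = h²
H = 1/(-27 + I*√179) (H = 1/(-27 + √(-101 - 78)) = 1/(-27 + √(-179)) = 1/(-27 + I*√179) ≈ -0.029736 - 0.014735*I)
r = 3605/908 - I*√179/908 (r = 4 + (-27/908 - I*√179/908) = 3605/908 - I*√179/908 ≈ 3.9703 - 0.014735*I)
1/(r + V(22)) = 1/((3605/908 - I*√179/908) + 22²) = 1/((3605/908 - I*√179/908) + 484) = 1/(443077/908 - I*√179/908)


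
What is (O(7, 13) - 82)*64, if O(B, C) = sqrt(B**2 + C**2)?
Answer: -5248 + 64*sqrt(218) ≈ -4303.1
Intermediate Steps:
(O(7, 13) - 82)*64 = (sqrt(7**2 + 13**2) - 82)*64 = (sqrt(49 + 169) - 82)*64 = (sqrt(218) - 82)*64 = (-82 + sqrt(218))*64 = -5248 + 64*sqrt(218)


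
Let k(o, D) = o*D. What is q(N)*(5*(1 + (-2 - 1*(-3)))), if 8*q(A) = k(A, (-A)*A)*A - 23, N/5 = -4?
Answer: -800115/4 ≈ -2.0003e+5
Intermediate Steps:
N = -20 (N = 5*(-4) = -20)
k(o, D) = D*o
q(A) = -23/8 - A**4/8 (q(A) = ((((-A)*A)*A)*A - 23)/8 = (((-A**2)*A)*A - 23)/8 = ((-A**3)*A - 23)/8 = (-A**4 - 23)/8 = (-23 - A**4)/8 = -23/8 - A**4/8)
q(N)*(5*(1 + (-2 - 1*(-3)))) = (-23/8 - 1/8*(-20)**4)*(5*(1 + (-2 - 1*(-3)))) = (-23/8 - 1/8*160000)*(5*(1 + (-2 + 3))) = (-23/8 - 20000)*(5*(1 + 1)) = -800115*2/8 = -160023/8*10 = -800115/4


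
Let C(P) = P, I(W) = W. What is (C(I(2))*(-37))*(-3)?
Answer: 222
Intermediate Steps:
(C(I(2))*(-37))*(-3) = (2*(-37))*(-3) = -74*(-3) = 222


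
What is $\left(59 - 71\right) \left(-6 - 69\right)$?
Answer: $900$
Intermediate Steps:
$\left(59 - 71\right) \left(-6 - 69\right) = \left(59 - 71\right) \left(-75\right) = \left(-12\right) \left(-75\right) = 900$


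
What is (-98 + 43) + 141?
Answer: 86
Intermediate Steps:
(-98 + 43) + 141 = -55 + 141 = 86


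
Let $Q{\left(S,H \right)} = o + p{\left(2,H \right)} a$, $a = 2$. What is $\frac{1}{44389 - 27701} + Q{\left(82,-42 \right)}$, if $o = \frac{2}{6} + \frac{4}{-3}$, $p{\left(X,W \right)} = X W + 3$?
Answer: $- \frac{2720143}{16688} \approx -163.0$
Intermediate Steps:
$p{\left(X,W \right)} = 3 + W X$ ($p{\left(X,W \right)} = W X + 3 = 3 + W X$)
$o = -1$ ($o = 2 \cdot \frac{1}{6} + 4 \left(- \frac{1}{3}\right) = \frac{1}{3} - \frac{4}{3} = -1$)
$Q{\left(S,H \right)} = 5 + 4 H$ ($Q{\left(S,H \right)} = -1 + \left(3 + H 2\right) 2 = -1 + \left(3 + 2 H\right) 2 = -1 + \left(6 + 4 H\right) = 5 + 4 H$)
$\frac{1}{44389 - 27701} + Q{\left(82,-42 \right)} = \frac{1}{44389 - 27701} + \left(5 + 4 \left(-42\right)\right) = \frac{1}{16688} + \left(5 - 168\right) = \frac{1}{16688} - 163 = - \frac{2720143}{16688}$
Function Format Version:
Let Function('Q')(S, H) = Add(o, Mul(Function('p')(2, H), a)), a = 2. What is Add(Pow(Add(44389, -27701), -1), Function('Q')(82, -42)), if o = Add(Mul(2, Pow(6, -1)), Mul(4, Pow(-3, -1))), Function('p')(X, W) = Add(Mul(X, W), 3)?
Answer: Rational(-2720143, 16688) ≈ -163.00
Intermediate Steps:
Function('p')(X, W) = Add(3, Mul(W, X)) (Function('p')(X, W) = Add(Mul(W, X), 3) = Add(3, Mul(W, X)))
o = -1 (o = Add(Mul(2, Rational(1, 6)), Mul(4, Rational(-1, 3))) = Add(Rational(1, 3), Rational(-4, 3)) = -1)
Function('Q')(S, H) = Add(5, Mul(4, H)) (Function('Q')(S, H) = Add(-1, Mul(Add(3, Mul(H, 2)), 2)) = Add(-1, Mul(Add(3, Mul(2, H)), 2)) = Add(-1, Add(6, Mul(4, H))) = Add(5, Mul(4, H)))
Add(Pow(Add(44389, -27701), -1), Function('Q')(82, -42)) = Add(Pow(Add(44389, -27701), -1), Add(5, Mul(4, -42))) = Add(Pow(16688, -1), Add(5, -168)) = Add(Rational(1, 16688), -163) = Rational(-2720143, 16688)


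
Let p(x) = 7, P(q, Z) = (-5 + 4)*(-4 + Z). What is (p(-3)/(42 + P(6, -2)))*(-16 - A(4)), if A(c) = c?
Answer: -35/12 ≈ -2.9167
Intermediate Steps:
P(q, Z) = 4 - Z (P(q, Z) = -(-4 + Z) = 4 - Z)
(p(-3)/(42 + P(6, -2)))*(-16 - A(4)) = (7/(42 + (4 - 1*(-2))))*(-16 - 1*4) = (7/(42 + (4 + 2)))*(-16 - 4) = (7/(42 + 6))*(-20) = (7/48)*(-20) = -35/12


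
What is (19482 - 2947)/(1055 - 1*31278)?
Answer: -16535/30223 ≈ -0.54710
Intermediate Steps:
(19482 - 2947)/(1055 - 1*31278) = 16535/(1055 - 31278) = 16535/(-30223) = 16535*(-1/30223) = -16535/30223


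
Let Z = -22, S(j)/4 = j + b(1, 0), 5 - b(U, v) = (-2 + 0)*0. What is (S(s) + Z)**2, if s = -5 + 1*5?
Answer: 4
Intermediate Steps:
b(U, v) = 5 (b(U, v) = 5 - (-2 + 0)*0 = 5 - (-2)*0 = 5 - 1*0 = 5 + 0 = 5)
s = 0 (s = -5 + 5 = 0)
S(j) = 20 + 4*j (S(j) = 4*(j + 5) = 4*(5 + j) = 20 + 4*j)
(S(s) + Z)**2 = ((20 + 4*0) - 22)**2 = ((20 + 0) - 22)**2 = (20 - 22)**2 = (-2)**2 = 4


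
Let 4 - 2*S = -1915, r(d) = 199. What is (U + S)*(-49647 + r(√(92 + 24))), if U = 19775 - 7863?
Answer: -636469932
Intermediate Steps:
U = 11912
S = 1919/2 (S = 2 - ½*(-1915) = 2 + 1915/2 = 1919/2 ≈ 959.50)
(U + S)*(-49647 + r(√(92 + 24))) = (11912 + 1919/2)*(-49647 + 199) = (25743/2)*(-49448) = -636469932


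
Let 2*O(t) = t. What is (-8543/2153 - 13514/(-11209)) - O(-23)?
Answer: 421732781/48265954 ≈ 8.7377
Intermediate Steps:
O(t) = t/2
(-8543/2153 - 13514/(-11209)) - O(-23) = (-8543/2153 - 13514/(-11209)) - (-23)/2 = (-8543*1/2153 - 13514*(-1/11209)) - 1*(-23/2) = (-8543/2153 + 13514/11209) + 23/2 = -66662845/24132977 + 23/2 = 421732781/48265954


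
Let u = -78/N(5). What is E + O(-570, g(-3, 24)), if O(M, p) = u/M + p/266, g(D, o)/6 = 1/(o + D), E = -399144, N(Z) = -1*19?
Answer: -35302291622/88445 ≈ -3.9914e+5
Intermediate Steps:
N(Z) = -19
g(D, o) = 6/(D + o) (g(D, o) = 6/(o + D) = 6/(D + o))
u = 78/19 (u = -78/(-19) = -78*(-1/19) = 78/19 ≈ 4.1053)
O(M, p) = p/266 + 78/(19*M) (O(M, p) = 78/(19*M) + p/266 = p/266 + 78/(19*M))
E + O(-570, g(-3, 24)) = -399144 + (1/266)*(1092 - 3420/(-3 + 24))/(-570) = -399144 + (1/266)*(-1/570)*(1092 - 3420/21) = -399144 + (1/266)*(-1/570)*(1092 - 570*2/7) = -399144 + (1/266)*(-1/570)*(1092 - 1140/7) = -399144 + (1/266)*(-1/570)*(6504/7) = -399144 - 542/88445 = -35302291622/88445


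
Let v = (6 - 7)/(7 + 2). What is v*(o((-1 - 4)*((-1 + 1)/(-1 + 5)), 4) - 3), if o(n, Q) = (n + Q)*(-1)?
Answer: 7/9 ≈ 0.77778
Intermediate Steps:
o(n, Q) = -Q - n (o(n, Q) = (Q + n)*(-1) = -Q - n)
v = -⅑ (v = -1/9 = -1*⅑ = -⅑ ≈ -0.11111)
v*(o((-1 - 4)*((-1 + 1)/(-1 + 5)), 4) - 3) = -((-1*4 - (-1 - 4)*(-1 + 1)/(-1 + 5)) - 3)/9 = -((-4 - (-5)*0/4) - 3)/9 = -((-4 - (-5)*0*(¼)) - 3)/9 = -((-4 - (-5)*0) - 3)/9 = -((-4 - 1*0) - 3)/9 = -((-4 + 0) - 3)/9 = -(-4 - 3)/9 = -⅑*(-7) = 7/9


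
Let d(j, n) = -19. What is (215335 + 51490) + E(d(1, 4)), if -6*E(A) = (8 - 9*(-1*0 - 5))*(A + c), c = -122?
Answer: 536141/2 ≈ 2.6807e+5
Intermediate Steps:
E(A) = 3233/3 - 53*A/6 (E(A) = -(8 - 9*(-1*0 - 5))*(A - 122)/6 = -(8 - 9*(0 - 5))*(-122 + A)/6 = -(8 - 9*(-5))*(-122 + A)/6 = -(8 + 45)*(-122 + A)/6 = -53*(-122 + A)/6 = -(-6466 + 53*A)/6 = 3233/3 - 53*A/6)
(215335 + 51490) + E(d(1, 4)) = (215335 + 51490) + (3233/3 - 53/6*(-19)) = 266825 + (3233/3 + 1007/6) = 266825 + 2491/2 = 536141/2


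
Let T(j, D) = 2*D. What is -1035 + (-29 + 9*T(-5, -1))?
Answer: -1082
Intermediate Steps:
-1035 + (-29 + 9*T(-5, -1)) = -1035 + (-29 + 9*(2*(-1))) = -1035 + (-29 + 9*(-2)) = -1035 + (-29 - 18) = -1035 - 47 = -1082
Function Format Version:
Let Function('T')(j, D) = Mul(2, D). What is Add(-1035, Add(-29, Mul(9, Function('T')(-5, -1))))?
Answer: -1082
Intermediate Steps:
Add(-1035, Add(-29, Mul(9, Function('T')(-5, -1)))) = Add(-1035, Add(-29, Mul(9, Mul(2, -1)))) = Add(-1035, Add(-29, Mul(9, -2))) = Add(-1035, Add(-29, -18)) = Add(-1035, -47) = -1082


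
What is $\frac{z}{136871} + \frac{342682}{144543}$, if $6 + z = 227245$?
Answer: $\frac{11392719257}{2826249279} \approx 4.031$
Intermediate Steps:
$z = 227239$ ($z = -6 + 227245 = 227239$)
$\frac{z}{136871} + \frac{342682}{144543} = \frac{227239}{136871} + \frac{342682}{144543} = \frac{11392719257}{2826249279}$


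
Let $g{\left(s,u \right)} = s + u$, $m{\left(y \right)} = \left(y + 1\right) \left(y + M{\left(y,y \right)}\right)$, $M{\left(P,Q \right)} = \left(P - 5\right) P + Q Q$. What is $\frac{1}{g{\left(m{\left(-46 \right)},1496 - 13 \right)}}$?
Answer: $- \frac{1}{197237} \approx -5.07 \cdot 10^{-6}$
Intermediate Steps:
$M{\left(P,Q \right)} = Q^{2} + P \left(-5 + P\right)$ ($M{\left(P,Q \right)} = \left(-5 + P\right) P + Q^{2} = P \left(-5 + P\right) + Q^{2} = Q^{2} + P \left(-5 + P\right)$)
$m{\left(y \right)} = \left(1 + y\right) \left(- 4 y + 2 y^{2}\right)$ ($m{\left(y \right)} = \left(y + 1\right) \left(y + \left(y^{2} + y^{2} - 5 y\right)\right) = \left(1 + y\right) \left(y + \left(- 5 y + 2 y^{2}\right)\right) = \left(1 + y\right) \left(- 4 y + 2 y^{2}\right)$)
$\frac{1}{g{\left(m{\left(-46 \right)},1496 - 13 \right)}} = \frac{1}{2 \left(-46\right) \left(-2 + \left(-46\right)^{2} - -46\right) + \left(1496 - 13\right)} = \frac{1}{2 \left(-46\right) \left(-2 + 2116 + 46\right) + \left(1496 - 13\right)} = \frac{1}{2 \left(-46\right) 2160 + 1483} = \frac{1}{-198720 + 1483} = \frac{1}{-197237} = - \frac{1}{197237}$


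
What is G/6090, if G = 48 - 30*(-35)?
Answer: 183/1015 ≈ 0.18030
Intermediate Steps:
G = 1098 (G = 48 + 1050 = 1098)
G/6090 = 1098/6090 = 1098*(1/6090) = 183/1015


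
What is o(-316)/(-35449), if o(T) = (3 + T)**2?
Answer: -97969/35449 ≈ -2.7637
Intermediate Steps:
o(-316)/(-35449) = (3 - 316)**2/(-35449) = (-313)**2*(-1/35449) = 97969*(-1/35449) = -97969/35449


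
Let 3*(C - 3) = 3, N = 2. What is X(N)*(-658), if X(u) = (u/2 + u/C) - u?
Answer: 329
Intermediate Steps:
C = 4 (C = 3 + (1/3)*3 = 3 + 1 = 4)
X(u) = -u/4 (X(u) = (u/2 + u/4) - u = 3*u/4 - u = -u/4)
X(N)*(-658) = -1/4*2*(-658) = -1/2*(-658) = 329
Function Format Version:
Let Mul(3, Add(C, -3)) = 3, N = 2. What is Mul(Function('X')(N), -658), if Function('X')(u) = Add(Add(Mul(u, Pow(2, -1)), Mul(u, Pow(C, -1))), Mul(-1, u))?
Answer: 329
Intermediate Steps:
C = 4 (C = Add(3, Mul(Rational(1, 3), 3)) = Add(3, 1) = 4)
Function('X')(u) = Mul(Rational(-1, 4), u) (Function('X')(u) = Add(Add(Mul(u, Pow(2, -1)), Mul(u, Pow(4, -1))), Mul(-1, u)) = Add(Add(Mul(u, Rational(1, 2)), Mul(u, Rational(1, 4))), Mul(-1, u)) = Add(Add(Mul(Rational(1, 2), u), Mul(Rational(1, 4), u)), Mul(-1, u)) = Add(Mul(Rational(3, 4), u), Mul(-1, u)) = Mul(Rational(-1, 4), u))
Mul(Function('X')(N), -658) = Mul(Mul(Rational(-1, 4), 2), -658) = Mul(Rational(-1, 2), -658) = 329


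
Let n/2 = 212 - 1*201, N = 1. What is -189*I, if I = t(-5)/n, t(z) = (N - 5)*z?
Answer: -1890/11 ≈ -171.82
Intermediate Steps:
n = 22 (n = 2*(212 - 1*201) = 2*(212 - 201) = 2*11 = 22)
t(z) = -4*z (t(z) = (1 - 5)*z = -4*z)
I = 10/11 (I = -4*(-5)/22 = 20*(1/22) = 10/11 ≈ 0.90909)
-189*I = -189*10/11 = -1890/11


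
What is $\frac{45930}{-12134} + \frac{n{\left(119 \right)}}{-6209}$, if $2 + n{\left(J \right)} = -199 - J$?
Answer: $- \frac{140648245}{37670003} \approx -3.7337$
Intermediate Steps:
$n{\left(J \right)} = -201 - J$ ($n{\left(J \right)} = -2 - \left(199 + J\right) = -201 - J$)
$\frac{45930}{-12134} + \frac{n{\left(119 \right)}}{-6209} = \frac{45930}{-12134} + \frac{-201 - 119}{-6209} = 45930 \left(- \frac{1}{12134}\right) + \left(-201 - 119\right) \left(- \frac{1}{6209}\right) = - \frac{22965}{6067} - - \frac{320}{6209} = - \frac{22965}{6067} + \frac{320}{6209} = - \frac{140648245}{37670003}$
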